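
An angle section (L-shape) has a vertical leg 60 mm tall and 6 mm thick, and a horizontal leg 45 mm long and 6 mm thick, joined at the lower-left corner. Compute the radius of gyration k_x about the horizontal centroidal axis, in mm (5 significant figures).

k_x ≈ 18.896 mm

Split into non-overlapping primitives; take the origin at the lower-left of the bounding box.
Vertical leg: 6 × 60, A = 360 mm², y = 30 mm, Ī = 108 000 mm⁴.
Horizontal leg (remainder): 39 × 6, A = 234 mm², y = 3 mm, Ī = 702 mm⁴.
Centroid: ȳ = ΣA·y / ΣA = 19.36364 mm.
Transfer each piece to the horizontal centroidal axis using Ī + A·d² with d = y − 19.36364:
  vertical leg: d = 10.63636 mm → contributes +148727.6 mm⁴
  horizontal leg (remainder): d = -16.36364 mm → contributes +63359.85 mm⁴
Total I = 212087.5 mm⁴.
Radius of gyration: k = √(I/A) = √(212087.5 / 594) = 18.89576 mm.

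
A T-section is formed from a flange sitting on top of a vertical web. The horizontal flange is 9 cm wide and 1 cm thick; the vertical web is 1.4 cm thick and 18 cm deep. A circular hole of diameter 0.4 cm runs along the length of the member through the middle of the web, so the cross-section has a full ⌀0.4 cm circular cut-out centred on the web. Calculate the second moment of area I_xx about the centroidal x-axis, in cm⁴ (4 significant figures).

I_xx ≈ 1279 cm⁴

Treat the section as a set of non-overlapping primitives; coordinates are from the bounding-box lower-left.
Flange: 9 × 1, A = 9 cm², y = 18.5 cm, Ī = 0.75 cm⁴.
Web: 1.4 × 18, A = 25.2 cm², y = 9 cm, Ī = 680.4 cm⁴.
Hole (subtracted): ⌀0.4, A = 0.125664 cm², y = 9 cm, Ī = 0.00125664 cm⁴.
Centroid: ȳ = ΣA·y / ΣA = 11.5092 cm.
Transfer each piece to the centroidal x-axis using Ī + A·d² with d = y − 11.5092:
  flange: d = 6.99078 cm → contributes +440.589 cm⁴
  web: d = -2.50922 cm → contributes +839.064 cm⁴
  hole: d = -2.50922 cm → contributes −0.792458 cm⁴
Total I = 1278.86 cm⁴.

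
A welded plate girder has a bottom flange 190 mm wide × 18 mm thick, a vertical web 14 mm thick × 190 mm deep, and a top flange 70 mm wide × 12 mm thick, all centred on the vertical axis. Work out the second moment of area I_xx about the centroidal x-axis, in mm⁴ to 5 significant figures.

Split into non-overlapping primitives; take the origin at the lower-left of the bounding box.
Bottom plate: 190 × 18, A = 3 420 mm², y = 9 mm, Ī = 92 340 mm⁴.
Web plate: 14 × 190, A = 2 660 mm², y = 113 mm, Ī = 8 002 167 mm⁴.
Top plate: 70 × 12, A = 840 mm², y = 214 mm, Ī = 10 080 mm⁴.
Centroid: ȳ = ΣA·y / ΣA = 73.86127 mm.
Transfer each piece to the centroidal x-axis using Ī + A·d² with d = y − 73.86127:
  bottom plate: d = -64.86127 mm → contributes +14 480 227 mm⁴
  web plate: d = 39.13873 mm → contributes +12 076 861 mm⁴
  top plate: d = 140.1387 mm → contributes +16 506 725 mm⁴
Total I = 43 063 813 mm⁴.

I_xx ≈ 4.3064 × 10⁷ mm⁴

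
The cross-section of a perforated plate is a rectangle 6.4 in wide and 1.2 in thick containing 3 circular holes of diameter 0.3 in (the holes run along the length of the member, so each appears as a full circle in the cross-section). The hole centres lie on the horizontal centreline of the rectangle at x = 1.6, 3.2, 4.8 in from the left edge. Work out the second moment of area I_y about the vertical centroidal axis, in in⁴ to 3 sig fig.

I_y ≈ 25.9 in⁴

Split into non-overlapping primitives; take the origin at the lower-left of the bounding box.
Plate: 6.4 × 1.2, A = 7.68 in², x = 3.2 in, Ī = 26.214 in⁴.
Hole 1 (subtracted): ⌀0.3, A = 0.070686 in², x = 1.6 in, Ī = 0.00039761 in⁴.
Hole 2 (subtracted): ⌀0.3, A = 0.070686 in², x = 3.2 in, Ī = 0.00039761 in⁴.
Hole 3 (subtracted): ⌀0.3, A = 0.070686 in², x = 4.8 in, Ī = 0.00039761 in⁴.
By symmetry the centroid is at mid-width, x̄ = 3.2 in.
Transfer each piece to the vertical centroidal axis using Ī + A·d² with d = x − 3.2:
  plate: d = 0 in → contributes +26.214 in⁴
  hole 1: d = -1.6 in → contributes −0.18135 in⁴
  hole 2: d = 0 in → contributes −0.00039761 in⁴
  hole 3: d = 1.6 in → contributes −0.18135 in⁴
Total I = 25.851 in⁴.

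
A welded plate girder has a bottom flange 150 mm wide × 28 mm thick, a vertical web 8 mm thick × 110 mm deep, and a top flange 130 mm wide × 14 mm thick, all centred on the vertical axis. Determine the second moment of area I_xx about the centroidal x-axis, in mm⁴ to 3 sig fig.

I_xx ≈ 2.36 × 10⁷ mm⁴

Break the section into simple shapes (no overlaps), measuring from the bottom-left corner of the bounding box.
Bottom plate: 150 × 28, A = 4 200 mm², y = 14 mm, Ī = 274 400 mm⁴.
Web plate: 8 × 110, A = 880 mm², y = 83 mm, Ī = 887 333 mm⁴.
Top plate: 130 × 14, A = 1 820 mm², y = 145 mm, Ī = 29 727 mm⁴.
Centroid: ȳ = ΣA·y / ΣA = 57.354 mm.
Transfer each piece to the centroidal x-axis using Ī + A·d² with d = y − 57.354:
  bottom plate: d = -43.354 mm → contributes +8 168 454 mm⁴
  web plate: d = 25.646 mm → contributes +1 466 142 mm⁴
  top plate: d = 87.646 mm → contributes +14 010 762 mm⁴
Total I = 23 645 357 mm⁴.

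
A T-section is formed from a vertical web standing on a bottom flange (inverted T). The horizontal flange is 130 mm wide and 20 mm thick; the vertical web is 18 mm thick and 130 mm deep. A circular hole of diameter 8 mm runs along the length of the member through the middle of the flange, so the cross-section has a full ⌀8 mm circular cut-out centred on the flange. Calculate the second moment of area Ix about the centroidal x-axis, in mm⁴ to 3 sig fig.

Ix ≈ 1.02 × 10⁷ mm⁴

Decompose the section into non-overlapping parts with the origin at the bottom-left of its bounding rectangle.
Flange: 130 × 20, A = 2 600 mm², y = 10 mm, Ī = 86 667 mm⁴.
Web: 18 × 130, A = 2 340 mm², y = 85 mm, Ī = 3 295 500 mm⁴.
Hole (subtracted): ⌀8, A = 50.265 mm², y = 10 mm, Ī = 201.06 mm⁴.
Centroid: ȳ = ΣA·y / ΣA = 45.892 mm.
Transfer each piece to the centroidal x-axis using Ī + A·d² with d = y − 45.892:
  flange: d = -35.892 mm → contributes +3 435 990 mm⁴
  web: d = 39.108 mm → contributes +6 874 467 mm⁴
  hole: d = -35.892 mm → contributes −64 953 mm⁴
Total I = 10 245 504 mm⁴.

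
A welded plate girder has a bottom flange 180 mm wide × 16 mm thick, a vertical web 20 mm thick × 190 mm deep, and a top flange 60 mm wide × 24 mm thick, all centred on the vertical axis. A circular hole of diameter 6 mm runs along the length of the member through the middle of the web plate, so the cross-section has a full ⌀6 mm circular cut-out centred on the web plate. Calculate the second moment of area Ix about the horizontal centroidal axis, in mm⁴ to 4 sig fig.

Ix ≈ 5.609 × 10⁷ mm⁴

Decompose the section into non-overlapping parts with the origin at the bottom-left of its bounding rectangle.
Bottom plate: 180 × 16, A = 2 880 mm², y = 8 mm, Ī = 61 440 mm⁴.
Web plate: 20 × 190, A = 3 800 mm², y = 111 mm, Ī = 11 431 667 mm⁴.
Top plate: 60 × 24, A = 1 440 mm², y = 218 mm, Ī = 69 120 mm⁴.
Hole (subtracted): ⌀6, A = 28.2743 mm², y = 111 mm, Ī = 63.6173 mm⁴.
Centroid: ȳ = ΣA·y / ΣA = 93.382 mm.
Transfer each piece to the horizontal centroidal axis using Ī + A·d² with d = y − 93.382:
  bottom plate: d = -85.382 mm → contributes +21 056 889 mm⁴
  web plate: d = 17.618 mm → contributes +12 611 163 mm⁴
  top plate: d = 124.618 mm → contributes +22 431 809 mm⁴
  hole: d = 17.618 mm → contributes −8839.8 mm⁴
Total I = 56 091 021 mm⁴.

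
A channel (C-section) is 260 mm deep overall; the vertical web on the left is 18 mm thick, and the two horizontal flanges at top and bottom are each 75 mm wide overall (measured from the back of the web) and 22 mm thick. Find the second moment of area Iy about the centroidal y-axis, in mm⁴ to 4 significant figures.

Iy ≈ 3.102 × 10⁶ mm⁴

Break the section into simple shapes (no overlaps), measuring from the bottom-left corner of the bounding box.
Web: 18 × 260, A = 4 680 mm², x = 9 mm, Ī = 126 360 mm⁴.
Top flange (beyond web): 57 × 22, A = 1 254 mm², x = 46.5 mm, Ī = 339 521 mm⁴.
Bottom flange (beyond web): 57 × 22, A = 1 254 mm², x = 46.5 mm, Ī = 339 521 mm⁴.
Centroid: x̄ = ΣA·x / ΣA = 22.0843 mm.
Transfer each piece to the centroidal y-axis using Ī + A·d² with d = x − 22.0843:
  web: d = -13.0843 mm → contributes +927 572 mm⁴
  top flange (beyond web): d = 24.4157 mm → contributes +1 087 063 mm⁴
  bottom flange (beyond web): d = 24.4157 mm → contributes +1 087 063 mm⁴
Total I = 3 101 697 mm⁴.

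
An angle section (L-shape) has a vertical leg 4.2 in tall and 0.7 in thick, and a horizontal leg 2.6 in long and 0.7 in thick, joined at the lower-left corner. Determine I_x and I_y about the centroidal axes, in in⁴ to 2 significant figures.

I_x ≈ 7.2 in⁴, I_y ≈ 2.1 in⁴

Treat the section as a set of non-overlapping primitives; coordinates are from the bounding-box lower-left.
Vertical leg: 0.7 × 4.2, A = 2.94 in², y = 2.1 in, Ī = 4.322 in⁴.
Horizontal leg (remainder): 1.9 × 0.7, A = 1.33 in², y = 0.35 in, Ī = 0.05431 in⁴.
Centroid: ȳ = ΣA·y / ΣA = 1.555 in.
Transfer each piece to the centroidal x-axis using Ī + A·d² with d = y − 1.555:
  vertical leg: d = 0.5451 in → contributes +5.195 in⁴
  horizontal leg (remainder): d = -1.205 in → contributes +1.985 in⁴
Total I = 7.181 in⁴.
For the y-axis: x̄ = 0.7549 in.
Repeating about the centroidal y-axis gives I_y = 2.068 in⁴.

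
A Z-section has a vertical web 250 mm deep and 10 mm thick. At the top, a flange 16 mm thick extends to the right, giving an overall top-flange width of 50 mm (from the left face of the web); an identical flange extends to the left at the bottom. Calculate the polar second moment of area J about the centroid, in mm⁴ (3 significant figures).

Break the section into simple shapes (no overlaps), measuring from the bottom-left corner of the bounding box.
Web: 10 × 250, A = 2 500 mm², y = 125 mm, Ī = 13 020 833 mm⁴.
Top flange (beyond web): 40 × 16, A = 640 mm², y = 242 mm, Ī = 13 653 mm⁴.
Bottom flange (beyond web): 40 × 16, A = 640 mm², y = 8 mm, Ī = 13 653 mm⁴.
Centroid: ȳ = ΣA·y / ΣA = 125 mm.
Transfer each piece to the centroidal x-axis using Ī + A·d² with d = y − 125:
  web: d = 0 mm → contributes +13 020 833 mm⁴
  top flange (beyond web): d = 117 mm → contributes +8 774 613 mm⁴
  bottom flange (beyond web): d = -117 mm → contributes +8 774 613 mm⁴
Total I = 30 570 060 mm⁴.
For the y-axis: x̄ = 45 mm.
Repeating about the centroidal y-axis gives I_y = 991 500 mm⁴.
Polar second moment: J = I_x + I_y = 31 561 560 mm⁴.

J ≈ 3.16 × 10⁷ mm⁴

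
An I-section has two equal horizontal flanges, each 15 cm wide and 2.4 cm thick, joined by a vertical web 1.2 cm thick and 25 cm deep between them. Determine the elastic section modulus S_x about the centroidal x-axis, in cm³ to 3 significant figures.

S_x ≈ 1010 cm³

Break the section into simple shapes (no overlaps), measuring from the bottom-left corner of the bounding box.
Bottom flange: 15 × 2.4, A = 36 cm², y = 1.2 cm, Ī = 17.28 cm⁴.
Web: 1.2 × 25, A = 30 cm², y = 14.9 cm, Ī = 1562.5 cm⁴.
Top flange: 15 × 2.4, A = 36 cm², y = 28.6 cm, Ī = 17.28 cm⁴.
By symmetry the centroid is at mid-height, ȳ = 14.9 cm.
Transfer each piece to the centroidal x-axis using Ī + A·d² with d = y − 14.9:
  bottom flange: d = -13.7 cm → contributes +6774.1 cm⁴
  web: d = 0 cm → contributes +1562.5 cm⁴
  top flange: d = 13.7 cm → contributes +6774.1 cm⁴
Total I = 15 111 cm⁴.
Extreme fibre distance c = 14.9 cm; S = I/c = 1014.1 cm³.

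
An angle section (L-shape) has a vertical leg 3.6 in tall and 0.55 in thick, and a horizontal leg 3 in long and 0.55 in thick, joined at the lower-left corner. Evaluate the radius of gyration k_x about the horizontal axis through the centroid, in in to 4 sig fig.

k_x ≈ 1.101 in

Decompose the section into non-overlapping parts with the origin at the bottom-left of its bounding rectangle.
Vertical leg: 0.55 × 3.6, A = 1.98 in², y = 1.8 in, Ī = 2.1384 in⁴.
Horizontal leg (remainder): 2.45 × 0.55, A = 1.3475 in², y = 0.275 in, Ī = 0.0339682 in⁴.
Centroid: ȳ = ΣA·y / ΣA = 1.18244 in.
Transfer each piece to the horizontal axis through the centroid using Ī + A·d² with d = y − 1.18244:
  vertical leg: d = 0.617562 in → contributes +2.89354 in⁴
  horizontal leg (remainder): d = -0.907438 in → contributes +1.14356 in⁴
Total I = 4.0371 in⁴.
Radius of gyration: k = √(I/A) = √(4.0371 / 3.3275) = 1.10148 in.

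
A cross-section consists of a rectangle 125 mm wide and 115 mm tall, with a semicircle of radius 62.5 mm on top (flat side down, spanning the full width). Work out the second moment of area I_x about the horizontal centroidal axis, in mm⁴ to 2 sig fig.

Split into non-overlapping primitives; take the origin at the lower-left of the bounding box.
Rectangular body: 125 × 115, A = 14 375 mm², y = 57.5 mm, Ī = 15 842 448 mm⁴.
Semicircular cap: semicircle r = 62.5, A = 6 136 mm², y = 141.5 mm, Ī = 1 674 758 mm⁴.
Centroid: ȳ = ΣA·y / ΣA = 82.64 mm.
Transfer each piece to the horizontal centroidal axis using Ī + A·d² with d = y − 82.64:
  rectangular body: d = -25.14 mm → contributes +24 925 312 mm⁴
  semicircular cap: d = 58.89 mm → contributes +22 953 736 mm⁴
Total I = 47 879 048 mm⁴.

I_x ≈ 4.8 × 10⁷ mm⁴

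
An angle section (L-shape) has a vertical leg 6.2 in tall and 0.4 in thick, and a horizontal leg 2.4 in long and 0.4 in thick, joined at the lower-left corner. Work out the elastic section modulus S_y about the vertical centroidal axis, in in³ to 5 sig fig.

Decompose the section into non-overlapping parts with the origin at the bottom-left of its bounding rectangle.
Vertical leg: 0.4 × 6.2, A = 2.48 in², x = 0.2 in, Ī = 0.03306667 in⁴.
Horizontal leg (remainder): 2 × 0.4, A = 0.8 in², x = 1.4 in, Ī = 0.2666667 in⁴.
Centroid: x̄ = ΣA·x / ΣA = 0.4926829 in.
Transfer each piece to the vertical centroidal axis using Ī + A·d² with d = x − 0.4926829:
  vertical leg: d = -0.2926829 in → contributes +0.2455116 in⁴
  horizontal leg (remainder): d = 0.9073171 in → contributes +0.9252461 in⁴
Total I = 1.170758 in⁴.
Extreme fibre distance c = 1.907317 in; S = I/c = 0.6138244 in³.

S_y ≈ 0.61382 in³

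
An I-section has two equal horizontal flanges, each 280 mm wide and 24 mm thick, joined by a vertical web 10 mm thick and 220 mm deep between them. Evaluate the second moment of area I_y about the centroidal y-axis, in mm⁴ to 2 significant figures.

I_y ≈ 8.8 × 10⁷ mm⁴

Break the section into simple shapes (no overlaps), measuring from the bottom-left corner of the bounding box.
Bottom flange: 280 × 24, A = 6 720 mm², x = 140 mm, Ī = 43 904 000 mm⁴.
Web: 10 × 220, A = 2 200 mm², x = 140 mm, Ī = 18 333 mm⁴.
Top flange: 280 × 24, A = 6 720 mm², x = 140 mm, Ī = 43 904 000 mm⁴.
By symmetry the centroid is at mid-width, x̄ = 140 mm.
All pieces are centred on the centroidal y-axis, so I = ΣĪ = 87 826 333 mm⁴.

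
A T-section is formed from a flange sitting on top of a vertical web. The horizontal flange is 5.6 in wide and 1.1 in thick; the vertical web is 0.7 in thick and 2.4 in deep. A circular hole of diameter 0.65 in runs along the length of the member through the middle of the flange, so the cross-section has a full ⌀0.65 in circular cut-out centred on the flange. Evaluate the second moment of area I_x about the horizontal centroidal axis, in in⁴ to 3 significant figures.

I_x ≈ 5.41 in⁴

Treat the section as a set of non-overlapping primitives; coordinates are from the bounding-box lower-left.
Flange: 5.6 × 1.1, A = 6.16 in², y = 2.95 in, Ī = 0.62113 in⁴.
Web: 0.7 × 2.4, A = 1.68 in², y = 1.2 in, Ī = 0.8064 in⁴.
Hole (subtracted): ⌀0.65, A = 0.33183 in², y = 2.95 in, Ī = 0.0087624 in⁴.
Centroid: ȳ = ΣA·y / ΣA = 2.5584 in.
Transfer each piece to the horizontal centroidal axis using Ī + A·d² with d = y − 2.5584:
  flange: d = 0.39157 in → contributes +1.5656 in⁴
  web: d = -1.3584 in → contributes +3.9065 in⁴
  hole: d = 0.39157 in → contributes −0.059642 in⁴
Total I = 5.4125 in⁴.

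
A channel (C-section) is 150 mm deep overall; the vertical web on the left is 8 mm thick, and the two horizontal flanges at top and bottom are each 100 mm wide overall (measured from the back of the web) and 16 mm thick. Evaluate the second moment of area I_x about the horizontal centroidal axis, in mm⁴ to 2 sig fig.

I_x ≈ 1.6 × 10⁷ mm⁴

Break the section into simple shapes (no overlaps), measuring from the bottom-left corner of the bounding box.
Web: 8 × 150, A = 1 200 mm², y = 75 mm, Ī = 2 250 000 mm⁴.
Top flange (beyond web): 92 × 16, A = 1 472 mm², y = 142 mm, Ī = 31 403 mm⁴.
Bottom flange (beyond web): 92 × 16, A = 1 472 mm², y = 8 mm, Ī = 31 403 mm⁴.
By symmetry the centroid is at mid-height, ȳ = 75 mm.
Transfer each piece to the horizontal centroidal axis using Ī + A·d² with d = y − 75:
  web: d = 0 mm → contributes +2 250 000 mm⁴
  top flange (beyond web): d = 67 mm → contributes +6 639 211 mm⁴
  bottom flange (beyond web): d = -67 mm → contributes +6 639 211 mm⁴
Total I = 15 528 421 mm⁴.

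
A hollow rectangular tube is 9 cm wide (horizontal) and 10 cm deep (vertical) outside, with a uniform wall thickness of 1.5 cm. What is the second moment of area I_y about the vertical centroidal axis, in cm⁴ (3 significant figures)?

Decompose the section into non-overlapping parts with the origin at the bottom-left of its bounding rectangle.
Outer rectangle: 9 × 10, A = 90 cm², x = 4.5 cm, Ī = 607.5 cm⁴.
Inner void (subtracted): 6 × 7, A = 42 cm², x = 4.5 cm, Ī = 126 cm⁴.
By symmetry the centroid is at mid-width, x̄ = 4.5 cm.
All pieces are centred on the vertical centroidal axis, so I = ΣĪ (holes subtracted) = 481.5 cm⁴.

I_y ≈ 482 cm⁴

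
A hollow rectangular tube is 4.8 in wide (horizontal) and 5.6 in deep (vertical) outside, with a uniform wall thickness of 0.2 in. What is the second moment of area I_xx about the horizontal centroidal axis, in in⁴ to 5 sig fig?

I_xx ≈ 18.690 in⁴

Decompose the section into non-overlapping parts with the origin at the bottom-left of its bounding rectangle.
Outer rectangle: 4.8 × 5.6, A = 26.88 in², y = 2.8 in, Ī = 70.2464 in⁴.
Inner void (subtracted): 4.4 × 5.2, A = 22.88 in², y = 2.8 in, Ī = 51.55627 in⁴.
By symmetry the centroid is at mid-height, ȳ = 2.8 in.
All pieces are centred on the horizontal centroidal axis, so I = ΣĪ (holes subtracted) = 18.69013 in⁴.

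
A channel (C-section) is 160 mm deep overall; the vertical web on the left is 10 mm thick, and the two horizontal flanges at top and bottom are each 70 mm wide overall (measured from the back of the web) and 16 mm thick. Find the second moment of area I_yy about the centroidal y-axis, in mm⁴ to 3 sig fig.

Split into non-overlapping primitives; take the origin at the lower-left of the bounding box.
Web: 10 × 160, A = 1 600 mm², x = 5 mm, Ī = 13 333 mm⁴.
Top flange (beyond web): 60 × 16, A = 960 mm², x = 40 mm, Ī = 288 000 mm⁴.
Bottom flange (beyond web): 60 × 16, A = 960 mm², x = 40 mm, Ī = 288 000 mm⁴.
Centroid: x̄ = ΣA·x / ΣA = 24.091 mm.
Transfer each piece to the centroidal y-axis using Ī + A·d² with d = x − 24.091:
  web: d = -19.091 mm → contributes +596 474 mm⁴
  top flange (beyond web): d = 15.909 mm → contributes +530 975 mm⁴
  bottom flange (beyond web): d = 15.909 mm → contributes +530 975 mm⁴
Total I = 1 658 424 mm⁴.

I_yy ≈ 1.66 × 10⁶ mm⁴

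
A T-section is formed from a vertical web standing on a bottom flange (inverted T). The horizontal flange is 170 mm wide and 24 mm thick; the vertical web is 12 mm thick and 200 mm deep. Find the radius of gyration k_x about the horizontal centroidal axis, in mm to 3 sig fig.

k_x ≈ 64.7 mm

Split into non-overlapping primitives; take the origin at the lower-left of the bounding box.
Flange: 170 × 24, A = 4 080 mm², y = 12 mm, Ī = 195 840 mm⁴.
Web: 12 × 200, A = 2 400 mm², y = 124 mm, Ī = 8 000 000 mm⁴.
Centroid: ȳ = ΣA·y / ΣA = 53.481 mm.
Transfer each piece to the horizontal centroidal axis using Ī + A·d² with d = y − 53.481:
  flange: d = -41.481 mm → contributes +7 216 350 mm⁴
  web: d = 70.519 mm → contributes +19 934 867 mm⁴
Total I = 27 151 218 mm⁴.
Radius of gyration: k = √(I/A) = √(27 151 218 / 6 480) = 64.73 mm.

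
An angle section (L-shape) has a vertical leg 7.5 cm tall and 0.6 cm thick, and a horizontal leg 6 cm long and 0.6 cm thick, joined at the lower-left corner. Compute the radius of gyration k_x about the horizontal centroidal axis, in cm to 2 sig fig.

k_x ≈ 2.4 cm

Treat the section as a set of non-overlapping primitives; coordinates are from the bounding-box lower-left.
Vertical leg: 0.6 × 7.5, A = 4.5 cm², y = 3.75 cm, Ī = 21.09 cm⁴.
Horizontal leg (remainder): 5.4 × 0.6, A = 3.24 cm², y = 0.3 cm, Ī = 0.0972 cm⁴.
Centroid: ȳ = ΣA·y / ΣA = 2.306 cm.
Transfer each piece to the horizontal centroidal axis using Ī + A·d² with d = y − 2.306:
  vertical leg: d = 1.444 cm → contributes +30.48 cm⁴
  horizontal leg (remainder): d = -2.006 cm → contributes +13.13 cm⁴
Total I = 43.61 cm⁴.
Radius of gyration: k = √(I/A) = √(43.61 / 7.74) = 2.374 cm.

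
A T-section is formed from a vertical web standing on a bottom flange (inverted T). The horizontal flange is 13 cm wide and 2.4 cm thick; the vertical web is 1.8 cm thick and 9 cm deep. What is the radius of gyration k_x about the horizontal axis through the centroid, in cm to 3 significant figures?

k_x ≈ 3.15 cm

Decompose the section into non-overlapping parts with the origin at the bottom-left of its bounding rectangle.
Flange: 13 × 2.4, A = 31.2 cm², y = 1.2 cm, Ī = 14.976 cm⁴.
Web: 1.8 × 9, A = 16.2 cm², y = 6.9 cm, Ī = 109.35 cm⁴.
Centroid: ȳ = ΣA·y / ΣA = 3.1481 cm.
Transfer each piece to the horizontal axis through the centroid using Ī + A·d² with d = y − 3.1481:
  flange: d = -1.9481 cm → contributes +133.38 cm⁴
  web: d = 3.7519 cm → contributes +337.39 cm⁴
Total I = 470.78 cm⁴.
Radius of gyration: k = √(I/A) = √(470.78 / 47.4) = 3.1515 cm.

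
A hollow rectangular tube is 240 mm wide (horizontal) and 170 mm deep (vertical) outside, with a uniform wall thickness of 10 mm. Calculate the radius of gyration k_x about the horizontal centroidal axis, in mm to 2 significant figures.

Split into non-overlapping primitives; take the origin at the lower-left of the bounding box.
Outer rectangle: 240 × 170, A = 40 800 mm², y = 85 mm, Ī = 98 260 000 mm⁴.
Inner void (subtracted): 220 × 150, A = 33 000 mm², y = 85 mm, Ī = 61 875 000 mm⁴.
By symmetry the centroid is at mid-height, ȳ = 85 mm.
All pieces are centred on the horizontal centroidal axis, so I = ΣĪ (holes subtracted) = 36 385 000 mm⁴.
Radius of gyration: k = √(I/A) = √(36 385 000 / 7 800) = 68.3 mm.

k_x ≈ 68 mm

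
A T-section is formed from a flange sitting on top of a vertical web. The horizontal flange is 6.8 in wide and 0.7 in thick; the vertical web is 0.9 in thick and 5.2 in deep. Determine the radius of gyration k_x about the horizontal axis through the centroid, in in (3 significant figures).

Split into non-overlapping primitives; take the origin at the lower-left of the bounding box.
Flange: 6.8 × 0.7, A = 4.76 in², y = 5.55 in, Ī = 0.19437 in⁴.
Web: 0.9 × 5.2, A = 4.68 in², y = 2.6 in, Ī = 10.546 in⁴.
Centroid: ȳ = ΣA·y / ΣA = 4.0875 in.
Transfer each piece to the horizontal axis through the centroid using Ī + A·d² with d = y − 4.0875:
  flange: d = 1.4625 in → contributes +10.376 in⁴
  web: d = -1.4875 in → contributes +20.901 in⁴
Total I = 31.276 in⁴.
Radius of gyration: k = √(I/A) = √(31.276 / 9.44) = 1.8202 in.

k_x ≈ 1.82 in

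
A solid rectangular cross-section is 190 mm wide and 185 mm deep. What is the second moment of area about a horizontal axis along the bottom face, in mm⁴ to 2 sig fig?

The section: 190 × 185, A = 35 150 mm², y = 92.5 mm, Ī = 100 250 729 mm⁴.
Transfer it to a horizontal axis along the bottom face using Ī + A·d² with d = y − 0:
  the section: d = 92.5 mm → contributes +401 002 917 mm⁴
Total I = 401 002 917 mm⁴.

I_base ≈ 4.0 × 10⁸ mm⁴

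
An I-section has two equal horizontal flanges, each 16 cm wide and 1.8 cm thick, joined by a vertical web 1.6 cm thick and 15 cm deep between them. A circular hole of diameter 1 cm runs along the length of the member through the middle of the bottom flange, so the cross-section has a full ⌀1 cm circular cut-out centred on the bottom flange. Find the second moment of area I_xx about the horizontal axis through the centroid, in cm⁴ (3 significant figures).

I_xx ≈ 4470 cm⁴

Break the section into simple shapes (no overlaps), measuring from the bottom-left corner of the bounding box.
Bottom flange: 16 × 1.8, A = 28.8 cm², y = 0.9 cm, Ī = 7.776 cm⁴.
Web: 1.6 × 15, A = 24 cm², y = 9.3 cm, Ī = 450 cm⁴.
Top flange: 16 × 1.8, A = 28.8 cm², y = 17.7 cm, Ī = 7.776 cm⁴.
Hole (subtracted): ⌀1, A = 0.7854 cm², y = 0.9 cm, Ī = 0.049087 cm⁴.
Centroid: ȳ = ΣA·y / ΣA = 9.3816 cm.
Transfer each piece to the horizontal axis through the centroid using Ī + A·d² with d = y − 9.3816:
  bottom flange: d = -8.4816 cm → contributes +2079.6 cm⁴
  web: d = -0.081636 cm → contributes +450.16 cm⁴
  top flange: d = 8.3184 cm → contributes +2000.6 cm⁴
  hole: d = -8.4816 cm → contributes −56.549 cm⁴
Total I = 4473.8 cm⁴.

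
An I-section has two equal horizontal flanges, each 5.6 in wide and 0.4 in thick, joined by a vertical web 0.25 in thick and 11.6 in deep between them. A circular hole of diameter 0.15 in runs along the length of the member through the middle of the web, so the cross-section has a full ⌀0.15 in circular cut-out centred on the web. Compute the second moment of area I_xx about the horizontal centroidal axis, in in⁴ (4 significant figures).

Break the section into simple shapes (no overlaps), measuring from the bottom-left corner of the bounding box.
Bottom flange: 5.6 × 0.4, A = 2.24 in², y = 0.2 in, Ī = 0.0298667 in⁴.
Web: 0.25 × 11.6, A = 2.9 in², y = 6.2 in, Ī = 32.5187 in⁴.
Top flange: 5.6 × 0.4, A = 2.24 in², y = 12.2 in, Ī = 0.0298667 in⁴.
Hole (subtracted): ⌀0.15, A = 0.0176715 in², y = 6.2 in, Ī = 0.0000248505 in⁴.
By symmetry the centroid is at mid-height, ȳ = 6.2 in.
Transfer each piece to the horizontal centroidal axis using Ī + A·d² with d = y − 6.2:
  bottom flange: d = -6 in → contributes +80.6699 in⁴
  web: d = 0 in → contributes +32.5187 in⁴
  top flange: d = 6 in → contributes +80.6699 in⁴
  hole: d = 0 in → contributes −0.0000248505 in⁴
Total I = 193.858 in⁴.

I_xx ≈ 193.9 in⁴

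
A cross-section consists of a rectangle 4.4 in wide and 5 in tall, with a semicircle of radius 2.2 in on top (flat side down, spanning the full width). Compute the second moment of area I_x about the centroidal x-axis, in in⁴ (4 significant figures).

Decompose the section into non-overlapping parts with the origin at the bottom-left of its bounding rectangle.
Rectangular body: 4.4 × 5, A = 22 in², y = 2.5 in, Ī = 45.8333 in⁴.
Semicircular cap: semicircle r = 2.2, A = 7.60265 in², y = 5.93371 in, Ī = 2.57112 in⁴.
Centroid: ȳ = ΣA·y / ΣA = 3.38186 in.
Transfer each piece to the centroidal x-axis using Ī + A·d² with d = y − 3.38186:
  rectangular body: d = -0.881857 in → contributes +62.9421 in⁴
  semicircular cap: d = 2.55185 in → contributes +52.0792 in⁴
Total I = 115.021 in⁴.

I_x ≈ 115.0 in⁴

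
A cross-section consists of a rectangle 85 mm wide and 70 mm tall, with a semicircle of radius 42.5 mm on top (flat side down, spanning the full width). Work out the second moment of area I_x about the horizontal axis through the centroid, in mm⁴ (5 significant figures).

Decompose the section into non-overlapping parts with the origin at the bottom-left of its bounding rectangle.
Rectangular body: 85 × 70, A = 5 950 mm², y = 35 mm, Ī = 2 429 583 mm⁴.
Semicircular cap: semicircle r = 42.5, A = 2837.251 mm², y = 88.03756 mm, Ī = 358086.4 mm⁴.
Centroid: ȳ = ΣA·y / ΣA = 52.12491 mm.
Transfer each piece to the horizontal axis through the centroid using Ī + A·d² with d = y − 52.12491:
  rectangular body: d = -17.12491 mm → contributes +4 174 495 mm⁴
  semicircular cap: d = 35.91265 mm → contributes +4 017 342 mm⁴
Total I = 8 191 837 mm⁴.

I_x ≈ 8.1918 × 10⁶ mm⁴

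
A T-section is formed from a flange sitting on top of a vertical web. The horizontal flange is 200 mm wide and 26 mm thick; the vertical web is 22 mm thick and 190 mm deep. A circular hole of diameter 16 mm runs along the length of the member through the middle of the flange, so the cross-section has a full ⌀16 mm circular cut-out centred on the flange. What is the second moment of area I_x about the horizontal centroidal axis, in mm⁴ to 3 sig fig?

Split into non-overlapping primitives; take the origin at the lower-left of the bounding box.
Flange: 200 × 26, A = 5 200 mm², y = 203 mm, Ī = 292 933 mm⁴.
Web: 22 × 190, A = 4 180 mm², y = 95 mm, Ī = 12 574 833 mm⁴.
Hole (subtracted): ⌀16, A = 201.06 mm², y = 203 mm, Ī = 3 217 mm⁴.
Centroid: ȳ = ΣA·y / ΣA = 153.82 mm.
Transfer each piece to the horizontal centroidal axis using Ī + A·d² with d = y − 153.82:
  flange: d = 49.182 mm → contributes +12 871 135 mm⁴
  web: d = -58.818 mm → contributes +27 035 703 mm⁴
  hole: d = 49.182 mm → contributes −489 563 mm⁴
Total I = 39 417 275 mm⁴.

I_x ≈ 3.94 × 10⁷ mm⁴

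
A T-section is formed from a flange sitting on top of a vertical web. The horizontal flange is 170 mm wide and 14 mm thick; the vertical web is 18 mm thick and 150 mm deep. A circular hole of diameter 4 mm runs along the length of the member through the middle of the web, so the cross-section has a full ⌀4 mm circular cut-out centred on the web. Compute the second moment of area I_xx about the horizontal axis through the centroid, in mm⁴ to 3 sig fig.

I_xx ≈ 1.36 × 10⁷ mm⁴

Break the section into simple shapes (no overlaps), measuring from the bottom-left corner of the bounding box.
Flange: 170 × 14, A = 2 380 mm², y = 157 mm, Ī = 38 873 mm⁴.
Web: 18 × 150, A = 2 700 mm², y = 75 mm, Ī = 5 062 500 mm⁴.
Hole (subtracted): ⌀4, A = 12.566 mm², y = 75 mm, Ī = 12.566 mm⁴.
Centroid: ȳ = ΣA·y / ΣA = 113.51 mm.
Transfer each piece to the horizontal axis through the centroid using Ī + A·d² with d = y − 113.51:
  flange: d = 43.487 mm → contributes +4 539 822 mm⁴
  web: d = -38.513 mm → contributes +9 067 193 mm⁴
  hole: d = -38.513 mm → contributes −18 651 mm⁴
Total I = 13 588 363 mm⁴.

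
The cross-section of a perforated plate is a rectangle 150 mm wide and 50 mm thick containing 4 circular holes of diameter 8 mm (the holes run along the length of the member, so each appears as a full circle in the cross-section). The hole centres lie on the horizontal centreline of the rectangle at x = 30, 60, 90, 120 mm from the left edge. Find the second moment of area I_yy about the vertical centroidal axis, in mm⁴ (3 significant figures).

Treat the section as a set of non-overlapping primitives; coordinates are from the bounding-box lower-left.
Plate: 150 × 50, A = 7 500 mm², x = 75 mm, Ī = 14 062 500 mm⁴.
Hole 1 (subtracted): ⌀8, A = 50.265 mm², x = 30 mm, Ī = 201.06 mm⁴.
Hole 2 (subtracted): ⌀8, A = 50.265 mm², x = 60 mm, Ī = 201.06 mm⁴.
Hole 3 (subtracted): ⌀8, A = 50.265 mm², x = 90 mm, Ī = 201.06 mm⁴.
Hole 4 (subtracted): ⌀8, A = 50.265 mm², x = 120 mm, Ī = 201.06 mm⁴.
By symmetry the centroid is at mid-width, x̄ = 75 mm.
Transfer each piece to the vertical centroidal axis using Ī + A·d² with d = x − 75:
  plate: d = 0 mm → contributes +14 062 500 mm⁴
  hole 1: d = -45 mm → contributes −101 989 mm⁴
  hole 2: d = -15 mm → contributes −11 511 mm⁴
  hole 3: d = 15 mm → contributes −11 511 mm⁴
  hole 4: d = 45 mm → contributes −101 989 mm⁴
Total I = 13 835 501 mm⁴.

I_yy ≈ 1.38 × 10⁷ mm⁴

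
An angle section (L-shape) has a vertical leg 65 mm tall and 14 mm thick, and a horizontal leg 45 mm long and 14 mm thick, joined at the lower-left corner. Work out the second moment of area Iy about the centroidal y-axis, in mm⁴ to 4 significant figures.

Break the section into simple shapes (no overlaps), measuring from the bottom-left corner of the bounding box.
Vertical leg: 14 × 65, A = 910 mm², x = 7 mm, Ī = 14863.3 mm⁴.
Horizontal leg (remainder): 31 × 14, A = 434 mm², x = 29.5 mm, Ī = 34756.2 mm⁴.
Centroid: x̄ = ΣA·x / ΣA = 14.2656 mm.
Transfer each piece to the centroidal y-axis using Ī + A·d² with d = x − 14.2656:
  vertical leg: d = -7.26563 mm → contributes +62901.6 mm⁴
  horizontal leg (remainder): d = 15.2344 mm → contributes +135 482 mm⁴
Total I = 198 383 mm⁴.

Iy ≈ 1.984 × 10⁵ mm⁴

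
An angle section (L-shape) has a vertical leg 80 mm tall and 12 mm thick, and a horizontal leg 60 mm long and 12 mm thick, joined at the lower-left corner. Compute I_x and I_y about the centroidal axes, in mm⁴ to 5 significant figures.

Break the section into simple shapes (no overlaps), measuring from the bottom-left corner of the bounding box.
Vertical leg: 12 × 80, A = 960 mm², y = 40 mm, Ī = 512 000 mm⁴.
Horizontal leg (remainder): 48 × 12, A = 576 mm², y = 6 mm, Ī = 6 912 mm⁴.
Centroid: ȳ = ΣA·y / ΣA = 27.25 mm.
Transfer each piece to the centroidal x-axis using Ī + A·d² with d = y − 27.25:
  vertical leg: d = 12.75 mm → contributes +668 060 mm⁴
  horizontal leg (remainder): d = -21.25 mm → contributes +267 012 mm⁴
Total I = 935 072 mm⁴.
For the y-axis: x̄ = 17.25 mm.
Repeating about the centroidal y-axis gives I_y = 446 112 mm⁴.

I_x ≈ 9.3507 × 10⁵ mm⁴, I_y ≈ 4.4611 × 10⁵ mm⁴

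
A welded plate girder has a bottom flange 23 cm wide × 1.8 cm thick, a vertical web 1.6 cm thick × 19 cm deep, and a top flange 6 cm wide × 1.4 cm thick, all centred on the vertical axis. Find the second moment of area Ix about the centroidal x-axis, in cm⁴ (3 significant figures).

Treat the section as a set of non-overlapping primitives; coordinates are from the bounding-box lower-left.
Bottom plate: 23 × 1.8, A = 41.4 cm², y = 0.9 cm, Ī = 11.178 cm⁴.
Web plate: 1.6 × 19, A = 30.4 cm², y = 11.3 cm, Ī = 914.53 cm⁴.
Top plate: 6 × 1.4, A = 8.4 cm², y = 21.5 cm, Ī = 1.372 cm⁴.
Centroid: ȳ = ΣA·y / ΣA = 6.9998 cm.
Transfer each piece to the centroidal x-axis using Ī + A·d² with d = y − 6.9998:
  bottom plate: d = -6.0998 cm → contributes +1551.5 cm⁴
  web plate: d = 4.3002 cm → contributes +1476.7 cm⁴
  top plate: d = 14.5 cm → contributes +1767.5 cm⁴
Total I = 4795.8 cm⁴.

Ix ≈ 4800 cm⁴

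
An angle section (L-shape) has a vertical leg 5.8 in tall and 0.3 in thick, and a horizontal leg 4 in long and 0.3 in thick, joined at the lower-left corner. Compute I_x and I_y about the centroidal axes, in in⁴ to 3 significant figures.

Break the section into simple shapes (no overlaps), measuring from the bottom-left corner of the bounding box.
Vertical leg: 0.3 × 5.8, A = 1.74 in², y = 2.9 in, Ī = 4.8778 in⁴.
Horizontal leg (remainder): 3.7 × 0.3, A = 1.11 in², y = 0.15 in, Ī = 0.008325 in⁴.
Centroid: ȳ = ΣA·y / ΣA = 1.8289 in.
Transfer each piece to the centroidal x-axis using Ī + A·d² with d = y − 1.8289:
  vertical leg: d = 1.0711 in → contributes +6.8738 in⁴
  horizontal leg (remainder): d = -1.6789 in → contributes +3.1373 in⁴
Total I = 10.011 in⁴.
For the y-axis: x̄ = 0.92895 in.
Repeating about the centroidal y-axis gives I_y = 3.9901 in⁴.

I_x ≈ 10.0 in⁴, I_y ≈ 3.99 in⁴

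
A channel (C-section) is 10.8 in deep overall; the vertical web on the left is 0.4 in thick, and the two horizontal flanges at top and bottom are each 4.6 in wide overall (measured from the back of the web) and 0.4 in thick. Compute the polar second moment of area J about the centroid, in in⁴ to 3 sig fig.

J ≈ 148 in⁴

Treat the section as a set of non-overlapping primitives; coordinates are from the bounding-box lower-left.
Web: 0.4 × 10.8, A = 4.32 in², y = 5.4 in, Ī = 41.99 in⁴.
Top flange (beyond web): 4.2 × 0.4, A = 1.68 in², y = 10.6 in, Ī = 0.0224 in⁴.
Bottom flange (beyond web): 4.2 × 0.4, A = 1.68 in², y = 0.2 in, Ī = 0.0224 in⁴.
By symmetry the centroid is at mid-height, ȳ = 5.4 in.
Transfer each piece to the centroidal x-axis using Ī + A·d² with d = y − 5.4:
  web: d = 0 in → contributes +41.99 in⁴
  top flange (beyond web): d = 5.2 in → contributes +45.45 in⁴
  bottom flange (beyond web): d = -5.2 in → contributes +45.45 in⁴
Total I = 132.89 in⁴.
For the y-axis: x̄ = 1.2063 in.
Repeating about the centroidal y-axis gives I_y = 14.995 in⁴.
Polar second moment: J = I_x + I_y = 147.88 in⁴.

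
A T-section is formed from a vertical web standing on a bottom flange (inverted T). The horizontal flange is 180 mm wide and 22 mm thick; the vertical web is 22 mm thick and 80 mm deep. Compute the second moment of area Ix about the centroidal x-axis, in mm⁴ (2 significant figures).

Decompose the section into non-overlapping parts with the origin at the bottom-left of its bounding rectangle.
Flange: 180 × 22, A = 3 960 mm², y = 11 mm, Ī = 159 720 mm⁴.
Web: 22 × 80, A = 1 760 mm², y = 62 mm, Ī = 938 667 mm⁴.
Centroid: ȳ = ΣA·y / ΣA = 26.69 mm.
Transfer each piece to the centroidal x-axis using Ī + A·d² with d = y − 26.69:
  flange: d = -15.69 mm → contributes +1 134 864 mm⁴
  web: d = 35.31 mm → contributes +3 132 741 mm⁴
Total I = 4 267 605 mm⁴.

Ix ≈ 4.3 × 10⁶ mm⁴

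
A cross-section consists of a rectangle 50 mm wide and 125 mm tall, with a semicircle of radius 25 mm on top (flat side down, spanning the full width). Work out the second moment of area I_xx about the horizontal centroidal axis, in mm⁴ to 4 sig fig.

I_xx ≈ 1.272 × 10⁷ mm⁴

Treat the section as a set of non-overlapping primitives; coordinates are from the bounding-box lower-left.
Rectangular body: 50 × 125, A = 6 250 mm², y = 62.5 mm, Ī = 8 138 021 mm⁴.
Semicircular cap: semicircle r = 25, A = 981.748 mm², y = 135.61 mm, Ī = 42873.8 mm⁴.
Centroid: ȳ = ΣA·y / ΣA = 72.4251 mm.
Transfer each piece to the horizontal centroidal axis using Ī + A·d² with d = y − 72.4251:
  rectangular body: d = -9.92511 mm → contributes +8 753 695 mm⁴
  semicircular cap: d = 63.1852 mm → contributes +3 962 376 mm⁴
Total I = 12 716 070 mm⁴.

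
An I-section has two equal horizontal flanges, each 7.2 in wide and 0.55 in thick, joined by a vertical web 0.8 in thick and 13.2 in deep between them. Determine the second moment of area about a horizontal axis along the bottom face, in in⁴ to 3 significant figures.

I_base ≈ 1470 in⁴

Decompose the section into non-overlapping parts with the origin at the bottom-left of its bounding rectangle.
Bottom flange: 7.2 × 0.55, A = 3.96 in², y = 0.275 in, Ī = 0.099825 in⁴.
Web: 0.8 × 13.2, A = 10.56 in², y = 7.15 in, Ī = 153.33 in⁴.
Top flange: 7.2 × 0.55, A = 3.96 in², y = 14.025 in, Ī = 0.099825 in⁴.
Transfer each piece to a horizontal axis along the bottom face using Ī + A·d² with d = y − 0:
  bottom flange: d = 0.275 in → contributes +0.3993 in⁴
  web: d = 7.15 in → contributes +693.18 in⁴
  top flange: d = 14.025 in → contributes +779.03 in⁴
Total I = 1472.6 in⁴.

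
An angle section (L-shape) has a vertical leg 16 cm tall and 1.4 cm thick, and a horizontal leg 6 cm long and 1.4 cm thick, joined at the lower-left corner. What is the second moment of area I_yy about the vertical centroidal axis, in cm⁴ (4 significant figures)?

I_yy ≈ 60.03 cm⁴

Split into non-overlapping primitives; take the origin at the lower-left of the bounding box.
Vertical leg: 1.4 × 16, A = 22.4 cm², x = 0.7 cm, Ī = 3.65867 cm⁴.
Horizontal leg (remainder): 4.6 × 1.4, A = 6.44 cm², x = 3.7 cm, Ī = 11.3559 cm⁴.
Centroid: x̄ = ΣA·x / ΣA = 1.3699 cm.
Transfer each piece to the vertical centroidal axis using Ī + A·d² with d = x − 1.3699:
  vertical leg: d = -0.669903 cm → contributes +13.7111 cm⁴
  horizontal leg (remainder): d = 2.3301 cm → contributes +46.3209 cm⁴
Total I = 60.032 cm⁴.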